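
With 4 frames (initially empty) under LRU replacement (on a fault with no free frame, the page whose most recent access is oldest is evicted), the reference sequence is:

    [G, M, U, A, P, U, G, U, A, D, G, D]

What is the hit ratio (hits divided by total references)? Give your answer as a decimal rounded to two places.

0.42

G -> fault, frames (G)
M -> fault, frames (G M)
U -> fault, frames (G M U)
A -> fault, frames (G M U A)
P -> fault, evict G, frames (M U A P)
U -> hit
G -> fault, evict M, frames (A P U G)
U -> hit
A -> hit
D -> fault, evict P, frames (G U A D)
G -> hit
D -> hit
Hits: 5 of 12 references → 5/12 = 0.4167.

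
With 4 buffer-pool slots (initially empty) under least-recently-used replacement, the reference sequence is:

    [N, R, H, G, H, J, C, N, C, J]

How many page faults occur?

7

N: miss, frames (N)
R: miss, frames (N R)
H: miss, frames (N R H)
G: miss, frames (N R H G)
H: hit
J: miss, evict N, frames (R G H J)
C: miss, evict R, frames (G H J C)
N: miss, evict G, frames (H J C N)
C: hit
J: hit
Page faults: 7.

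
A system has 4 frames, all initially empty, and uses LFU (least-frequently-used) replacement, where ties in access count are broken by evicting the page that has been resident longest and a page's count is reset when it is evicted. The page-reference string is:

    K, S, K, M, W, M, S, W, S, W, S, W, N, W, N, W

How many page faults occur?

K → miss, frames [K]
S → miss, frames [K, S]
K → hit
M → miss, frames [K, S, M]
W → miss, frames [K, S, M, W]
M → hit
S → hit
W → hit
S → hit
W → hit
S → hit
W → hit
N → miss, evict K, frames [S, M, W, N]
W → hit
N → hit
W → hit
Page faults: 5.

5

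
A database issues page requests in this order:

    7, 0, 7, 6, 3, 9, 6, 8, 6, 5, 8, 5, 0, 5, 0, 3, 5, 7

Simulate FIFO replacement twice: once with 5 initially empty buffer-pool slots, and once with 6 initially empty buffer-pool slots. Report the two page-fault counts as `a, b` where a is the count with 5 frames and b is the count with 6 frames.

9, 8

5 frames: F F . F F F . F . F . . F . . . . F → 9 faults.
6 frames: F F . F F F . F . F . . . . . . . F → 8 faults.
8 < 9: adding a frame reduced faults, as is typical.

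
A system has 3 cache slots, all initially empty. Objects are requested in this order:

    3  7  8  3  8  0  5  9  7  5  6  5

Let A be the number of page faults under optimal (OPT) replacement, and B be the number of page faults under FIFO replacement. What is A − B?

-2

Under OPT: F F F . . F F F . . F . → 7 faults.
Under FIFO: F F F . . F F F F . F F → 9 faults.
A − B = 7 − 9 = -2.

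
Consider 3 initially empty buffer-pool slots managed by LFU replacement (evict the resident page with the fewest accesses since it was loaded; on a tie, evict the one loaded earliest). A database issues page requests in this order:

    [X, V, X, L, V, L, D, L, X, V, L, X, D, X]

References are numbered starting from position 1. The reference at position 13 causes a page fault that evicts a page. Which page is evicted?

pos 1: X: fault, frames {X}
pos 2: V: fault, frames {X,V}
pos 3: X: hit
pos 4: L: fault, frames {X,V,L}
pos 5: V: hit
pos 6: L: hit
pos 7: D: fault, evict X, frames {V,L,D}
pos 8: L: hit
pos 9: X: fault, evict D, frames {V,L,X}
pos 10: V: hit
pos 11: L: hit
pos 12: X: hit
pos 13: D: fault, evict X, frames {V,L,D}
At position 13, page X is evicted.

X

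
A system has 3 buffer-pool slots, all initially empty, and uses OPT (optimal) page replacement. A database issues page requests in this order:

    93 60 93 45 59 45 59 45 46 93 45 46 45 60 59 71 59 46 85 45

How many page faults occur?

93 → miss, frames {93}
60 → miss, frames {93,60}
93 → hit
45 → miss, frames {93,60,45}
59 → miss, evict 60, frames {93,45,59}
45 → hit
59 → hit
45 → hit
46 → miss, evict 59, frames {93,45,46}
93 → hit
45 → hit
46 → hit
45 → hit
60 → miss, evict 93, frames {45,46,60}
59 → miss, evict 60, frames {45,46,59}
71 → miss, evict 45, frames {46,59,71}
59 → hit
46 → hit
85 → miss, evict 71, frames {46,59,85}
45 → miss, evict 85, frames {46,59,45}
Page faults: 10.

10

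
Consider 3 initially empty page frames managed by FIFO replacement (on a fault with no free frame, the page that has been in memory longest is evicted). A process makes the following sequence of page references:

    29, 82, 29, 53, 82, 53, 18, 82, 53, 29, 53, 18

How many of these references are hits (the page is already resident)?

7

29: fault, frames {29}
82: fault, frames {29,82}
29: hit
53: fault, frames {29,82,53}
82: hit
53: hit
18: fault, evict 29, frames {82,53,18}
82: hit
53: hit
29: fault, evict 82, frames {53,18,29}
53: hit
18: hit
Hits: 7.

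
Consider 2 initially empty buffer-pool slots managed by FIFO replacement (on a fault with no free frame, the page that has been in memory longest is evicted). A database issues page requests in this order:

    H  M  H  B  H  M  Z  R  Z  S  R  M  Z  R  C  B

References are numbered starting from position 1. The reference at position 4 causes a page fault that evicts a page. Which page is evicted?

H

pos 1: H -> miss, frames [H]
pos 2: M -> miss, frames [H, M]
pos 3: H -> hit
pos 4: B -> miss, evict H, frames [M, B]
At position 4, page H is evicted.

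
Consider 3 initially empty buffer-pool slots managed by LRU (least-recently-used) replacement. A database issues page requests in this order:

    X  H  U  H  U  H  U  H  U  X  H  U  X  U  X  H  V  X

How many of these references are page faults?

4

X → miss, frames (X)
H → miss, frames (X H)
U → miss, frames (X H U)
H → hit
U → hit
H → hit
U → hit
H → hit
U → hit
X → hit
H → hit
U → hit
X → hit
U → hit
X → hit
H → hit
V → miss, evict U, frames (X H V)
X → hit
Page faults: 4.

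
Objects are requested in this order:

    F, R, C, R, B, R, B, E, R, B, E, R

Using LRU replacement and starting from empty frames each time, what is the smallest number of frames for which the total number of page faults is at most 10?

2

f=1: 12 faults
f=2: 9 faults
f=3: 5 faults
f=4: 5 faults
f=5: 5 faults
Smallest f with faults ≤ 10 is 2.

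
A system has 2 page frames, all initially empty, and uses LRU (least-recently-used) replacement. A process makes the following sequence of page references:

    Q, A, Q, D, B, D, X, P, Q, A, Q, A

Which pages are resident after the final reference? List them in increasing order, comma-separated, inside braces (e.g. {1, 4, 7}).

Q → miss, frames {Q}
A → miss, frames {Q,A}
Q → hit
D → miss, evict A, frames {Q,D}
B → miss, evict Q, frames {D,B}
D → hit
X → miss, evict B, frames {D,X}
P → miss, evict D, frames {X,P}
Q → miss, evict X, frames {P,Q}
A → miss, evict P, frames {Q,A}
Q → hit
A → hit

{A, Q}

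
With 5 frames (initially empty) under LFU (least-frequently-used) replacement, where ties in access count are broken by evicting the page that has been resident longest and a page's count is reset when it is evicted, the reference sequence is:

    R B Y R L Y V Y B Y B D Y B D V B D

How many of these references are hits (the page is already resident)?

R: miss, frames {R}
B: miss, frames {R,B}
Y: miss, frames {R,B,Y}
R: hit
L: miss, frames {R,B,Y,L}
Y: hit
V: miss, frames {R,B,Y,L,V}
Y: hit
B: hit
Y: hit
B: hit
D: miss, evict L, frames {R,B,Y,V,D}
Y: hit
B: hit
D: hit
V: hit
B: hit
D: hit
Hits: 12.

12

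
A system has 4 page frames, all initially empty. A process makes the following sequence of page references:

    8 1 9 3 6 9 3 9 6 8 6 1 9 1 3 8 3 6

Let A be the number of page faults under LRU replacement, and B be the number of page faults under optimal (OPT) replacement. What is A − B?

Under LRU: F F F F F . . . . F . F . . F F . F → 10 faults.
Under OPT: F F F F F . . . . . . F . . . . . F → 7 faults.
A − B = 10 − 7 = 3.

3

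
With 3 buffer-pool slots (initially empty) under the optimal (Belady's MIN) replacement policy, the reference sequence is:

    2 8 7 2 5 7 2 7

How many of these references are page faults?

4

2 -> fault, frames {2}
8 -> fault, frames {2,8}
7 -> fault, frames {2,8,7}
2 -> hit
5 -> fault, evict 8, frames {2,7,5}
7 -> hit
2 -> hit
7 -> hit
Page faults: 4.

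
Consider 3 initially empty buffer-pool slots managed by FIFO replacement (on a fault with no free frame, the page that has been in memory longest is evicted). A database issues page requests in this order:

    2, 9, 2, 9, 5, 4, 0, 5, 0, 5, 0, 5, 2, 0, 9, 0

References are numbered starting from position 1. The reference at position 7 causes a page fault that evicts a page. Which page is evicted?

pos 1: 2 -> miss, frames [2]
pos 2: 9 -> miss, frames [2, 9]
pos 3: 2 -> hit
pos 4: 9 -> hit
pos 5: 5 -> miss, frames [2, 9, 5]
pos 6: 4 -> miss, evict 2, frames [9, 5, 4]
pos 7: 0 -> miss, evict 9, frames [5, 4, 0]
At position 7, page 9 is evicted.

9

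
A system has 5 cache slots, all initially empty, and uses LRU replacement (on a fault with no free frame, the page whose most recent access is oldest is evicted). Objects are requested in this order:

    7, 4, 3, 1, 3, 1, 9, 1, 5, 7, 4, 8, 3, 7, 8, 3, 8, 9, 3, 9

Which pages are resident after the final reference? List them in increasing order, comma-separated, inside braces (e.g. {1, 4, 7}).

{3, 4, 7, 8, 9}

7 → fault, frames (7)
4 → fault, frames (7 4)
3 → fault, frames (7 4 3)
1 → fault, frames (7 4 3 1)
3 → hit
1 → hit
9 → fault, frames (7 4 3 1 9)
1 → hit
5 → fault, evict 7, frames (4 3 9 1 5)
7 → fault, evict 4, frames (3 9 1 5 7)
4 → fault, evict 3, frames (9 1 5 7 4)
8 → fault, evict 9, frames (1 5 7 4 8)
3 → fault, evict 1, frames (5 7 4 8 3)
7 → hit
8 → hit
3 → hit
8 → hit
9 → fault, evict 5, frames (4 7 3 8 9)
3 → hit
9 → hit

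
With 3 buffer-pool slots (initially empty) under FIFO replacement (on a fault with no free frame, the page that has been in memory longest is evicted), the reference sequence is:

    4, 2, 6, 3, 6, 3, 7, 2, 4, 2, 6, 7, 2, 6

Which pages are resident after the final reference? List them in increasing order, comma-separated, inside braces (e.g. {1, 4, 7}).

4 -> fault, frames {4}
2 -> fault, frames {4,2}
6 -> fault, frames {4,2,6}
3 -> fault, evict 4, frames {2,6,3}
6 -> hit
3 -> hit
7 -> fault, evict 2, frames {6,3,7}
2 -> fault, evict 6, frames {3,7,2}
4 -> fault, evict 3, frames {7,2,4}
2 -> hit
6 -> fault, evict 7, frames {2,4,6}
7 -> fault, evict 2, frames {4,6,7}
2 -> fault, evict 4, frames {6,7,2}
6 -> hit

{2, 6, 7}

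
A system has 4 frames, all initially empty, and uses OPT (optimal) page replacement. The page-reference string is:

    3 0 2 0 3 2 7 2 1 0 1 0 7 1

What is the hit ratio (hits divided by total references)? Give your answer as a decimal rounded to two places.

0.64

3: miss, frames (3)
0: miss, frames (3 0)
2: miss, frames (3 0 2)
0: hit
3: hit
2: hit
7: miss, frames (3 0 2 7)
2: hit
1: miss, evict 2, frames (3 0 7 1)
0: hit
1: hit
0: hit
7: hit
1: hit
Hits: 9 of 14 references → 9/14 = 0.6429.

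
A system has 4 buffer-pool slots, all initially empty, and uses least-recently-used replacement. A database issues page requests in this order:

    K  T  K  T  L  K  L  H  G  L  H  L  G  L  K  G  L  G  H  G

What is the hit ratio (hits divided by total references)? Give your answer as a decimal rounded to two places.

K -> miss, frames {K}
T -> miss, frames {K,T}
K -> hit
T -> hit
L -> miss, frames {K,T,L}
K -> hit
L -> hit
H -> miss, frames {T,K,L,H}
G -> miss, evict T, frames {K,L,H,G}
L -> hit
H -> hit
L -> hit
G -> hit
L -> hit
K -> hit
G -> hit
L -> hit
G -> hit
H -> hit
G -> hit
Hits: 15 of 20 references → 15/20 = 0.7500.

0.75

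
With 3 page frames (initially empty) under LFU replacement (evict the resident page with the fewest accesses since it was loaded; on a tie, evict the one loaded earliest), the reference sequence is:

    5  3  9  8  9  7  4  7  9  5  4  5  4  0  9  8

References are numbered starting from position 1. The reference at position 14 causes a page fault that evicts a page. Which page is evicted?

4

pos 1: 5: fault, frames {5}
pos 2: 3: fault, frames {5,3}
pos 3: 9: fault, frames {5,3,9}
pos 4: 8: fault, evict 5, frames {3,9,8}
pos 5: 9: hit
pos 6: 7: fault, evict 3, frames {9,8,7}
pos 7: 4: fault, evict 8, frames {9,7,4}
pos 8: 7: hit
pos 9: 9: hit
pos 10: 5: fault, evict 4, frames {9,7,5}
pos 11: 4: fault, evict 5, frames {9,7,4}
pos 12: 5: fault, evict 4, frames {9,7,5}
pos 13: 4: fault, evict 5, frames {9,7,4}
pos 14: 0: fault, evict 4, frames {9,7,0}
At position 14, page 4 is evicted.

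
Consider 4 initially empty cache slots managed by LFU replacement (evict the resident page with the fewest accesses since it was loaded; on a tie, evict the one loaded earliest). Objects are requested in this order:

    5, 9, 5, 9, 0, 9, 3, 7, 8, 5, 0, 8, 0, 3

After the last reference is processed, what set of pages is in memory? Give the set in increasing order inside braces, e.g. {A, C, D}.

5: fault, frames [5]
9: fault, frames [5, 9]
5: hit
9: hit
0: fault, frames [5, 9, 0]
9: hit
3: fault, frames [5, 9, 0, 3]
7: fault, evict 0, frames [5, 9, 3, 7]
8: fault, evict 3, frames [5, 9, 7, 8]
5: hit
0: fault, evict 7, frames [5, 9, 8, 0]
8: hit
0: hit
3: fault, evict 8, frames [5, 9, 0, 3]

{0, 3, 5, 9}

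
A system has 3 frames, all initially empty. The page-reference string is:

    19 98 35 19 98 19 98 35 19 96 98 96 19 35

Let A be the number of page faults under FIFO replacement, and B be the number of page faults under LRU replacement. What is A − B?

-1

Under FIFO: F F F . . . . . . F . . F . → 5 faults.
Under LRU: F F F . . . . . . F F . . F → 6 faults.
A − B = 5 − 6 = -1.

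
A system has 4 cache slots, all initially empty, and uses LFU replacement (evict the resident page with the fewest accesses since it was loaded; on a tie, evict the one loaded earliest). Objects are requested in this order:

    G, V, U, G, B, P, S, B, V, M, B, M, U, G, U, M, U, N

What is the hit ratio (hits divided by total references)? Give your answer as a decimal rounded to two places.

G -> miss, frames [G]
V -> miss, frames [G, V]
U -> miss, frames [G, V, U]
G -> hit
B -> miss, frames [G, V, U, B]
P -> miss, evict V, frames [G, U, B, P]
S -> miss, evict U, frames [G, B, P, S]
B -> hit
V -> miss, evict P, frames [G, B, S, V]
M -> miss, evict S, frames [G, B, V, M]
B -> hit
M -> hit
U -> miss, evict V, frames [G, B, M, U]
G -> hit
U -> hit
M -> hit
U -> hit
N -> miss, evict G, frames [B, M, U, N]
Hits: 8 of 18 references → 8/18 = 0.4444.

0.44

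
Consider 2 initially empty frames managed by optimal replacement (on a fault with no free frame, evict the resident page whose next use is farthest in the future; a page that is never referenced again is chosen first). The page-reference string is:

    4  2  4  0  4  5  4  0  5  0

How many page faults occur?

4 -> miss, frames (4)
2 -> miss, frames (4 2)
4 -> hit
0 -> miss, evict 2, frames (4 0)
4 -> hit
5 -> miss, evict 0, frames (4 5)
4 -> hit
0 -> miss, evict 4, frames (5 0)
5 -> hit
0 -> hit
Page faults: 5.

5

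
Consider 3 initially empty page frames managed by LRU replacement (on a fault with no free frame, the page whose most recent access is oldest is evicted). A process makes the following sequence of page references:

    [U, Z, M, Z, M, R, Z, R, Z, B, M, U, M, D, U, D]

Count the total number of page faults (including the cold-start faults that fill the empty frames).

U → fault, frames {U}
Z → fault, frames {U,Z}
M → fault, frames {U,Z,M}
Z → hit
M → hit
R → fault, evict U, frames {Z,M,R}
Z → hit
R → hit
Z → hit
B → fault, evict M, frames {R,Z,B}
M → fault, evict R, frames {Z,B,M}
U → fault, evict Z, frames {B,M,U}
M → hit
D → fault, evict B, frames {U,M,D}
U → hit
D → hit
Page faults: 8.

8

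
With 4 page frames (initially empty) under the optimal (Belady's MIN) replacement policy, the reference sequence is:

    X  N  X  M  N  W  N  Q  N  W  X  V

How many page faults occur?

X -> miss, frames (X)
N -> miss, frames (X N)
X -> hit
M -> miss, frames (X N M)
N -> hit
W -> miss, frames (X N M W)
N -> hit
Q -> miss, evict M, frames (X N W Q)
N -> hit
W -> hit
X -> hit
V -> miss, evict Q, frames (X N W V)
Page faults: 6.

6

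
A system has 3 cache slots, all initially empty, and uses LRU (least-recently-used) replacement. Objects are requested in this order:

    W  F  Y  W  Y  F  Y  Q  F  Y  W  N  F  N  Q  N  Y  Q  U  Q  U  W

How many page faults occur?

11

W → fault, frames (W)
F → fault, frames (W F)
Y → fault, frames (W F Y)
W → hit
Y → hit
F → hit
Y → hit
Q → fault, evict W, frames (F Y Q)
F → hit
Y → hit
W → fault, evict Q, frames (F Y W)
N → fault, evict F, frames (Y W N)
F → fault, evict Y, frames (W N F)
N → hit
Q → fault, evict W, frames (F N Q)
N → hit
Y → fault, evict F, frames (Q N Y)
Q → hit
U → fault, evict N, frames (Y Q U)
Q → hit
U → hit
W → fault, evict Y, frames (Q U W)
Page faults: 11.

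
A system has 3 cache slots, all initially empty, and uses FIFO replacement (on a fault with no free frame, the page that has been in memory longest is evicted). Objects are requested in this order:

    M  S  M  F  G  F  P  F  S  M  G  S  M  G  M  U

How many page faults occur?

M → fault, frames {M}
S → fault, frames {M,S}
M → hit
F → fault, frames {M,S,F}
G → fault, evict M, frames {S,F,G}
F → hit
P → fault, evict S, frames {F,G,P}
F → hit
S → fault, evict F, frames {G,P,S}
M → fault, evict G, frames {P,S,M}
G → fault, evict P, frames {S,M,G}
S → hit
M → hit
G → hit
M → hit
U → fault, evict S, frames {M,G,U}
Page faults: 9.

9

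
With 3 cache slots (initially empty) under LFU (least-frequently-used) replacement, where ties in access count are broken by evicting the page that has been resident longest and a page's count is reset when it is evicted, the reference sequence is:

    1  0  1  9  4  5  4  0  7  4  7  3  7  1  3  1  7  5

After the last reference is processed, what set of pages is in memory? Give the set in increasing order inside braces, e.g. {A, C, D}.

1: miss, frames [1]
0: miss, frames [1, 0]
1: hit
9: miss, frames [1, 0, 9]
4: miss, evict 0, frames [1, 9, 4]
5: miss, evict 9, frames [1, 4, 5]
4: hit
0: miss, evict 5, frames [1, 4, 0]
7: miss, evict 0, frames [1, 4, 7]
4: hit
7: hit
3: miss, evict 1, frames [4, 7, 3]
7: hit
1: miss, evict 3, frames [4, 7, 1]
3: miss, evict 1, frames [4, 7, 3]
1: miss, evict 3, frames [4, 7, 1]
7: hit
5: miss, evict 1, frames [4, 7, 5]

{4, 5, 7}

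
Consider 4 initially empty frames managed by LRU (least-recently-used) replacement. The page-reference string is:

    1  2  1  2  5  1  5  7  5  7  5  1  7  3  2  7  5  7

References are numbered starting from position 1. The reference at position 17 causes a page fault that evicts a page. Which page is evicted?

1

pos 1: 1: fault, frames (1)
pos 2: 2: fault, frames (1 2)
pos 3: 1: hit
pos 4: 2: hit
pos 5: 5: fault, frames (1 2 5)
pos 6: 1: hit
pos 7: 5: hit
pos 8: 7: fault, frames (2 1 5 7)
pos 9: 5: hit
pos 10: 7: hit
pos 11: 5: hit
pos 12: 1: hit
pos 13: 7: hit
pos 14: 3: fault, evict 2, frames (5 1 7 3)
pos 15: 2: fault, evict 5, frames (1 7 3 2)
pos 16: 7: hit
pos 17: 5: fault, evict 1, frames (3 2 7 5)
At position 17, page 1 is evicted.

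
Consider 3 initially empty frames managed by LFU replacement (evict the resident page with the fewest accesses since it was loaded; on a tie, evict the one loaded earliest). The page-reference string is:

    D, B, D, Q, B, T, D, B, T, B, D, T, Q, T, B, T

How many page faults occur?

D: fault, frames (D)
B: fault, frames (D B)
D: hit
Q: fault, frames (D B Q)
B: hit
T: fault, evict Q, frames (D B T)
D: hit
B: hit
T: hit
B: hit
D: hit
T: hit
Q: fault, evict T, frames (D B Q)
T: fault, evict Q, frames (D B T)
B: hit
T: hit
Page faults: 6.

6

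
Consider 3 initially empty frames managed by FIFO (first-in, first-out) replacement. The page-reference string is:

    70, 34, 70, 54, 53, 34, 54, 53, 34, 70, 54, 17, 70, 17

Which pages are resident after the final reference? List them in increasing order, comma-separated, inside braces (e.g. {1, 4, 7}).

70 → miss, frames {70}
34 → miss, frames {70,34}
70 → hit
54 → miss, frames {70,34,54}
53 → miss, evict 70, frames {34,54,53}
34 → hit
54 → hit
53 → hit
34 → hit
70 → miss, evict 34, frames {54,53,70}
54 → hit
17 → miss, evict 54, frames {53,70,17}
70 → hit
17 → hit

{17, 53, 70}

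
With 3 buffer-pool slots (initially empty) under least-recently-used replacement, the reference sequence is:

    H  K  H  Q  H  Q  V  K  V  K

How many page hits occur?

H: fault, frames (H)
K: fault, frames (H K)
H: hit
Q: fault, frames (K H Q)
H: hit
Q: hit
V: fault, evict K, frames (H Q V)
K: fault, evict H, frames (Q V K)
V: hit
K: hit
Hits: 5.

5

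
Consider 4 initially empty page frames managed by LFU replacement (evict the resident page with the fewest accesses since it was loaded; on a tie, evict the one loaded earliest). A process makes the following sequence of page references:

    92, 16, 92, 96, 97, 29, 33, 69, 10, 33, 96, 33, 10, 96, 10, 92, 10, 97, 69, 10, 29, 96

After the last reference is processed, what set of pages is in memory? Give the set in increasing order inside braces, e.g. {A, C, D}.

{10, 33, 92, 96}

92 → miss, frames [92]
16 → miss, frames [92, 16]
92 → hit
96 → miss, frames [92, 16, 96]
97 → miss, frames [92, 16, 96, 97]
29 → miss, evict 16, frames [92, 96, 97, 29]
33 → miss, evict 96, frames [92, 97, 29, 33]
69 → miss, evict 97, frames [92, 29, 33, 69]
10 → miss, evict 29, frames [92, 33, 69, 10]
33 → hit
96 → miss, evict 69, frames [92, 33, 10, 96]
33 → hit
10 → hit
96 → hit
10 → hit
92 → hit
10 → hit
97 → miss, evict 96, frames [92, 33, 10, 97]
69 → miss, evict 97, frames [92, 33, 10, 69]
10 → hit
29 → miss, evict 69, frames [92, 33, 10, 29]
96 → miss, evict 29, frames [92, 33, 10, 96]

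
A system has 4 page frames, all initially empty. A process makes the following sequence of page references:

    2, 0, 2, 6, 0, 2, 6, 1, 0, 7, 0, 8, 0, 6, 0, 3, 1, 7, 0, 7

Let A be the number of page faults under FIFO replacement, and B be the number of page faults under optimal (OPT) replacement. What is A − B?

4

Under FIFO: F F . F . . . F . F . F F F . F F F F . → 12 faults.
Under OPT: F F . F . . . F . F . F . . . F . F . . → 8 faults.
A − B = 12 − 8 = 4.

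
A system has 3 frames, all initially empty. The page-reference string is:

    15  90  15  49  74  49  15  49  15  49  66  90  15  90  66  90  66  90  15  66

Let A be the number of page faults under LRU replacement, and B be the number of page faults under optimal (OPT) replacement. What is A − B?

1

Under LRU: F F . F F . . . . . F F F . . . . . . . → 7 faults.
Under OPT: F F . F F . . . . . F F . . . . . . . . → 6 faults.
A − B = 7 − 6 = 1.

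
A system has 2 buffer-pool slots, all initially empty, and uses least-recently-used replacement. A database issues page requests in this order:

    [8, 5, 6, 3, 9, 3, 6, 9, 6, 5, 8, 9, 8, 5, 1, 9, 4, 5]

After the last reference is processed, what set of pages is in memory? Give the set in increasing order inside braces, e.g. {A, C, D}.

{4, 5}

8 -> miss, frames (8)
5 -> miss, frames (8 5)
6 -> miss, evict 8, frames (5 6)
3 -> miss, evict 5, frames (6 3)
9 -> miss, evict 6, frames (3 9)
3 -> hit
6 -> miss, evict 9, frames (3 6)
9 -> miss, evict 3, frames (6 9)
6 -> hit
5 -> miss, evict 9, frames (6 5)
8 -> miss, evict 6, frames (5 8)
9 -> miss, evict 5, frames (8 9)
8 -> hit
5 -> miss, evict 9, frames (8 5)
1 -> miss, evict 8, frames (5 1)
9 -> miss, evict 5, frames (1 9)
4 -> miss, evict 1, frames (9 4)
5 -> miss, evict 9, frames (4 5)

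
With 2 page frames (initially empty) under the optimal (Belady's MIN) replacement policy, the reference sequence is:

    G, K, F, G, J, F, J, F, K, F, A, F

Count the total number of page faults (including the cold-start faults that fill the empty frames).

G: fault, frames (G)
K: fault, frames (G K)
F: fault, evict K, frames (G F)
G: hit
J: fault, evict G, frames (F J)
F: hit
J: hit
F: hit
K: fault, evict J, frames (F K)
F: hit
A: fault, evict K, frames (F A)
F: hit
Page faults: 6.

6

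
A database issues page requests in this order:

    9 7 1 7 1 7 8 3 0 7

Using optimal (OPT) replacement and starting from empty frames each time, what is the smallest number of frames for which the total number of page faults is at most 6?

f=1: 10 faults
f=2: 6 faults
f=3: 6 faults
f=4: 6 faults
f=5: 6 faults
f=6: 6 faults
Smallest f with faults ≤ 6 is 2.

2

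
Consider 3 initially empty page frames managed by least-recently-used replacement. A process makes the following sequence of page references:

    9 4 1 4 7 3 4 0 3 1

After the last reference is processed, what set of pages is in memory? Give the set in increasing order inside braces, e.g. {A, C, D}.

{0, 1, 3}

9 -> fault, frames [9]
4 -> fault, frames [9, 4]
1 -> fault, frames [9, 4, 1]
4 -> hit
7 -> fault, evict 9, frames [1, 4, 7]
3 -> fault, evict 1, frames [4, 7, 3]
4 -> hit
0 -> fault, evict 7, frames [3, 4, 0]
3 -> hit
1 -> fault, evict 4, frames [0, 3, 1]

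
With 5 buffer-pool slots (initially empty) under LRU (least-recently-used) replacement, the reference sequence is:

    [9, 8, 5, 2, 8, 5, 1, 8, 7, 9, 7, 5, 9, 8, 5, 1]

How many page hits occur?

9: fault, frames (9)
8: fault, frames (9 8)
5: fault, frames (9 8 5)
2: fault, frames (9 8 5 2)
8: hit
5: hit
1: fault, frames (9 2 8 5 1)
8: hit
7: fault, evict 9, frames (2 5 1 8 7)
9: fault, evict 2, frames (5 1 8 7 9)
7: hit
5: hit
9: hit
8: hit
5: hit
1: hit
Hits: 9.

9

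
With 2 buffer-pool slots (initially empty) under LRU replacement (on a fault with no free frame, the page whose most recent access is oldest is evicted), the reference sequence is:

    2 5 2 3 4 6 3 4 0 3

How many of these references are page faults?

2 -> miss, frames (2)
5 -> miss, frames (2 5)
2 -> hit
3 -> miss, evict 5, frames (2 3)
4 -> miss, evict 2, frames (3 4)
6 -> miss, evict 3, frames (4 6)
3 -> miss, evict 4, frames (6 3)
4 -> miss, evict 6, frames (3 4)
0 -> miss, evict 3, frames (4 0)
3 -> miss, evict 4, frames (0 3)
Page faults: 9.

9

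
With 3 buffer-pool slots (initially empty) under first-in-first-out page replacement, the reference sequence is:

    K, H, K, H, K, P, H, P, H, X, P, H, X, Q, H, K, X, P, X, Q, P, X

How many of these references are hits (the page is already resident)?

K -> fault, frames (K)
H -> fault, frames (K H)
K -> hit
H -> hit
K -> hit
P -> fault, frames (K H P)
H -> hit
P -> hit
H -> hit
X -> fault, evict K, frames (H P X)
P -> hit
H -> hit
X -> hit
Q -> fault, evict H, frames (P X Q)
H -> fault, evict P, frames (X Q H)
K -> fault, evict X, frames (Q H K)
X -> fault, evict Q, frames (H K X)
P -> fault, evict H, frames (K X P)
X -> hit
Q -> fault, evict K, frames (X P Q)
P -> hit
X -> hit
Hits: 12.

12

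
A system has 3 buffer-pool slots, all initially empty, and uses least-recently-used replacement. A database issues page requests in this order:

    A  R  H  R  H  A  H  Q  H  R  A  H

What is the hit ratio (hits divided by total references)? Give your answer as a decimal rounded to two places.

0.50

A → miss, frames {A}
R → miss, frames {A,R}
H → miss, frames {A,R,H}
R → hit
H → hit
A → hit
H → hit
Q → miss, evict R, frames {A,H,Q}
H → hit
R → miss, evict A, frames {Q,H,R}
A → miss, evict Q, frames {H,R,A}
H → hit
Hits: 6 of 12 references → 6/12 = 0.5000.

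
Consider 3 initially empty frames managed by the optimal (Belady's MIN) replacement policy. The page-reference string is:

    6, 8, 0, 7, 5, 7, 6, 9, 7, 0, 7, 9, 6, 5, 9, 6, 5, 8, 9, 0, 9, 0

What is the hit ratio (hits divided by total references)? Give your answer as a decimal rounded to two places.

0.50

6 -> fault, frames (6)
8 -> fault, frames (6 8)
0 -> fault, frames (6 8 0)
7 -> fault, evict 8, frames (6 0 7)
5 -> fault, evict 0, frames (6 7 5)
7 -> hit
6 -> hit
9 -> fault, evict 5, frames (6 7 9)
7 -> hit
0 -> fault, evict 6, frames (7 9 0)
7 -> hit
9 -> hit
6 -> fault, evict 7, frames (9 0 6)
5 -> fault, evict 0, frames (9 6 5)
9 -> hit
6 -> hit
5 -> hit
8 -> fault, evict 5, frames (9 6 8)
9 -> hit
0 -> fault, evict 8, frames (9 6 0)
9 -> hit
0 -> hit
Hits: 11 of 22 references → 11/22 = 0.5000.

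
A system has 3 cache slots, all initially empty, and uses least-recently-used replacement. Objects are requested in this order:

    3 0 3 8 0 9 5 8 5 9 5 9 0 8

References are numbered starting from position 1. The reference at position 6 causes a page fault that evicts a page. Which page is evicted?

pos 1: 3 → miss, frames (3)
pos 2: 0 → miss, frames (3 0)
pos 3: 3 → hit
pos 4: 8 → miss, frames (0 3 8)
pos 5: 0 → hit
pos 6: 9 → miss, evict 3, frames (8 0 9)
At position 6, page 3 is evicted.

3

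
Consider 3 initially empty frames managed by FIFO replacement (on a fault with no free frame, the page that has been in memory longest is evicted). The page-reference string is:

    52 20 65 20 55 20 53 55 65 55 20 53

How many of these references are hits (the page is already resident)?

6

52 -> fault, frames {52}
20 -> fault, frames {52,20}
65 -> fault, frames {52,20,65}
20 -> hit
55 -> fault, evict 52, frames {20,65,55}
20 -> hit
53 -> fault, evict 20, frames {65,55,53}
55 -> hit
65 -> hit
55 -> hit
20 -> fault, evict 65, frames {55,53,20}
53 -> hit
Hits: 6.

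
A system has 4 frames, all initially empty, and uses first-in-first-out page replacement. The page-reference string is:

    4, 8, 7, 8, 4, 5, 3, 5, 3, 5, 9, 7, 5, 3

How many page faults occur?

6

4: miss, frames [4]
8: miss, frames [4, 8]
7: miss, frames [4, 8, 7]
8: hit
4: hit
5: miss, frames [4, 8, 7, 5]
3: miss, evict 4, frames [8, 7, 5, 3]
5: hit
3: hit
5: hit
9: miss, evict 8, frames [7, 5, 3, 9]
7: hit
5: hit
3: hit
Page faults: 6.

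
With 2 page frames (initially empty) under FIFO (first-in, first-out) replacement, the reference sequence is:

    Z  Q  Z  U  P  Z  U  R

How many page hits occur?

1

Z -> miss, frames [Z]
Q -> miss, frames [Z, Q]
Z -> hit
U -> miss, evict Z, frames [Q, U]
P -> miss, evict Q, frames [U, P]
Z -> miss, evict U, frames [P, Z]
U -> miss, evict P, frames [Z, U]
R -> miss, evict Z, frames [U, R]
Hits: 1.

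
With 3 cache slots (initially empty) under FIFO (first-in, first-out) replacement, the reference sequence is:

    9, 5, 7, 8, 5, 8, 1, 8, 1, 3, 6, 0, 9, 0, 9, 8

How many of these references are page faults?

9: fault, frames {9}
5: fault, frames {9,5}
7: fault, frames {9,5,7}
8: fault, evict 9, frames {5,7,8}
5: hit
8: hit
1: fault, evict 5, frames {7,8,1}
8: hit
1: hit
3: fault, evict 7, frames {8,1,3}
6: fault, evict 8, frames {1,3,6}
0: fault, evict 1, frames {3,6,0}
9: fault, evict 3, frames {6,0,9}
0: hit
9: hit
8: fault, evict 6, frames {0,9,8}
Page faults: 10.

10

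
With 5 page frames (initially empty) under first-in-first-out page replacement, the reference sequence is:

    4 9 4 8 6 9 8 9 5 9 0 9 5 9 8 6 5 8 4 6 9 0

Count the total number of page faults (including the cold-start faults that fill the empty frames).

8

4 -> fault, frames [4]
9 -> fault, frames [4, 9]
4 -> hit
8 -> fault, frames [4, 9, 8]
6 -> fault, frames [4, 9, 8, 6]
9 -> hit
8 -> hit
9 -> hit
5 -> fault, frames [4, 9, 8, 6, 5]
9 -> hit
0 -> fault, evict 4, frames [9, 8, 6, 5, 0]
9 -> hit
5 -> hit
9 -> hit
8 -> hit
6 -> hit
5 -> hit
8 -> hit
4 -> fault, evict 9, frames [8, 6, 5, 0, 4]
6 -> hit
9 -> fault, evict 8, frames [6, 5, 0, 4, 9]
0 -> hit
Page faults: 8.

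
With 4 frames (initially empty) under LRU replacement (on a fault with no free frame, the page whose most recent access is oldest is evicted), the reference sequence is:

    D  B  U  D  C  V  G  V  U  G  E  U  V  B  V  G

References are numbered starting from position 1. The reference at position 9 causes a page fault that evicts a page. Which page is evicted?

D

pos 1: D: miss, frames [D]
pos 2: B: miss, frames [D, B]
pos 3: U: miss, frames [D, B, U]
pos 4: D: hit
pos 5: C: miss, frames [B, U, D, C]
pos 6: V: miss, evict B, frames [U, D, C, V]
pos 7: G: miss, evict U, frames [D, C, V, G]
pos 8: V: hit
pos 9: U: miss, evict D, frames [C, G, V, U]
At position 9, page D is evicted.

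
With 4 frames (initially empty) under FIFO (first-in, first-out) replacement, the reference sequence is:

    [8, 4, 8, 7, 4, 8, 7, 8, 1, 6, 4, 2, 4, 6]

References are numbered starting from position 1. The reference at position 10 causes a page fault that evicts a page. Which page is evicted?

pos 1: 8 -> fault, frames [8]
pos 2: 4 -> fault, frames [8, 4]
pos 3: 8 -> hit
pos 4: 7 -> fault, frames [8, 4, 7]
pos 5: 4 -> hit
pos 6: 8 -> hit
pos 7: 7 -> hit
pos 8: 8 -> hit
pos 9: 1 -> fault, frames [8, 4, 7, 1]
pos 10: 6 -> fault, evict 8, frames [4, 7, 1, 6]
At position 10, page 8 is evicted.

8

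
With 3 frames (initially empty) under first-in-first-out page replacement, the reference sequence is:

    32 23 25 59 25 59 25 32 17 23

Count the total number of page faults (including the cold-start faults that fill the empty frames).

7

32 → fault, frames (32)
23 → fault, frames (32 23)
25 → fault, frames (32 23 25)
59 → fault, evict 32, frames (23 25 59)
25 → hit
59 → hit
25 → hit
32 → fault, evict 23, frames (25 59 32)
17 → fault, evict 25, frames (59 32 17)
23 → fault, evict 59, frames (32 17 23)
Page faults: 7.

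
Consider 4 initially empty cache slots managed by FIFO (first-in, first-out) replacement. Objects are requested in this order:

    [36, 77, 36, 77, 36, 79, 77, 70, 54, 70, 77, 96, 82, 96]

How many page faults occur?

7

36: fault, frames (36)
77: fault, frames (36 77)
36: hit
77: hit
36: hit
79: fault, frames (36 77 79)
77: hit
70: fault, frames (36 77 79 70)
54: fault, evict 36, frames (77 79 70 54)
70: hit
77: hit
96: fault, evict 77, frames (79 70 54 96)
82: fault, evict 79, frames (70 54 96 82)
96: hit
Page faults: 7.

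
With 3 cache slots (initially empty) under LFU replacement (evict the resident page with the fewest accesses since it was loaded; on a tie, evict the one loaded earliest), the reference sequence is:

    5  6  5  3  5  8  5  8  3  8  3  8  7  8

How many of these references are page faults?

5 -> miss, frames (5)
6 -> miss, frames (5 6)
5 -> hit
3 -> miss, frames (5 6 3)
5 -> hit
8 -> miss, evict 6, frames (5 3 8)
5 -> hit
8 -> hit
3 -> hit
8 -> hit
3 -> hit
8 -> hit
7 -> miss, evict 3, frames (5 8 7)
8 -> hit
Page faults: 5.

5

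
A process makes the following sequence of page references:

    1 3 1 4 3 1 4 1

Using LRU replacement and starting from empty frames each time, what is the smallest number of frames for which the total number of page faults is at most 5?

f=1: 8 faults
f=2: 6 faults
f=3: 3 faults
Smallest f with faults ≤ 5 is 3.

3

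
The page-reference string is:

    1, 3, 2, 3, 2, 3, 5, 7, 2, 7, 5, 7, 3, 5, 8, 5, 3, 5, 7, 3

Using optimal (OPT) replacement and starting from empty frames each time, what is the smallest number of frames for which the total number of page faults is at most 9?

f=1: 20 faults
f=2: 10 faults
f=3: 8 faults
f=4: 6 faults
f=5: 6 faults
f=6: 6 faults
Smallest f with faults ≤ 9 is 3.

3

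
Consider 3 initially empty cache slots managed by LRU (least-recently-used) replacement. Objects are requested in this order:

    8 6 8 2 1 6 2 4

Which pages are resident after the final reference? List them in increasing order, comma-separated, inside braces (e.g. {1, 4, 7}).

{2, 4, 6}

8: miss, frames [8]
6: miss, frames [8, 6]
8: hit
2: miss, frames [6, 8, 2]
1: miss, evict 6, frames [8, 2, 1]
6: miss, evict 8, frames [2, 1, 6]
2: hit
4: miss, evict 1, frames [6, 2, 4]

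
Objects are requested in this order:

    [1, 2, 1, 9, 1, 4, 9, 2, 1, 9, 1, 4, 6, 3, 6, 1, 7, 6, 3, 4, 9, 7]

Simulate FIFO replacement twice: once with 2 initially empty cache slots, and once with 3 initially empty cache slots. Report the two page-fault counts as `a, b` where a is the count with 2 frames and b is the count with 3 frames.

19, 10

2 frames: F F . F F F F F F F . F F F . F F F F F F F → 19 faults.
3 frames: F F . F . F . . F . . . F F . . F . . F F . → 10 faults.
10 < 19: adding a frame reduced faults, as is typical.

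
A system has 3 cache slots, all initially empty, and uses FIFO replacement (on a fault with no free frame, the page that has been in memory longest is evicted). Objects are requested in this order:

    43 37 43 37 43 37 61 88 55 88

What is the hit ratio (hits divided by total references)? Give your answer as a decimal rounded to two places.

43 -> fault, frames {43}
37 -> fault, frames {43,37}
43 -> hit
37 -> hit
43 -> hit
37 -> hit
61 -> fault, frames {43,37,61}
88 -> fault, evict 43, frames {37,61,88}
55 -> fault, evict 37, frames {61,88,55}
88 -> hit
Hits: 5 of 10 references → 5/10 = 0.5000.

0.50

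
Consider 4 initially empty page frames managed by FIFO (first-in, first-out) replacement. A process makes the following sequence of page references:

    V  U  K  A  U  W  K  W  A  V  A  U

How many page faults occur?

V → miss, frames [V]
U → miss, frames [V, U]
K → miss, frames [V, U, K]
A → miss, frames [V, U, K, A]
U → hit
W → miss, evict V, frames [U, K, A, W]
K → hit
W → hit
A → hit
V → miss, evict U, frames [K, A, W, V]
A → hit
U → miss, evict K, frames [A, W, V, U]
Page faults: 7.

7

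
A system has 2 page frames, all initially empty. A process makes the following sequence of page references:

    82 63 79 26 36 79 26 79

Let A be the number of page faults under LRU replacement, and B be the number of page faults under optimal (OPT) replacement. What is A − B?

Under LRU: F F F F F F F . → 7 faults.
Under OPT: F F F F F . F . → 6 faults.
A − B = 7 − 6 = 1.

1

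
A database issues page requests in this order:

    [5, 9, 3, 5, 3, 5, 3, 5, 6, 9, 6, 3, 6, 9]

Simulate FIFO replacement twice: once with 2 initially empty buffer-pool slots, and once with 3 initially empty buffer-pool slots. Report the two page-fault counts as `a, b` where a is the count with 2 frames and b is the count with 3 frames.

2 frames: F F F F . . . . F F . F F F → 9 faults.
3 frames: F F F . . . . . F . . . . . → 4 faults.
4 < 9: adding a frame reduced faults, as is typical.

9, 4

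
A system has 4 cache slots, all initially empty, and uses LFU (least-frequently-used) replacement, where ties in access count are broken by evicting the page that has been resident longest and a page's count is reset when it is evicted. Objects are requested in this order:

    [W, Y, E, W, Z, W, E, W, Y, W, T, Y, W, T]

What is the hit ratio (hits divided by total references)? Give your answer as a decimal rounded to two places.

W → miss, frames {W}
Y → miss, frames {W,Y}
E → miss, frames {W,Y,E}
W → hit
Z → miss, frames {W,Y,E,Z}
W → hit
E → hit
W → hit
Y → hit
W → hit
T → miss, evict Z, frames {W,Y,E,T}
Y → hit
W → hit
T → hit
Hits: 9 of 14 references → 9/14 = 0.6429.

0.64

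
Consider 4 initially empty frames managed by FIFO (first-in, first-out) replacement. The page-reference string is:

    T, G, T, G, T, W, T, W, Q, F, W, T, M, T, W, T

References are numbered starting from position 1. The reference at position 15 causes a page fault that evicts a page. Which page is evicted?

pos 1: T: miss, frames (T)
pos 2: G: miss, frames (T G)
pos 3: T: hit
pos 4: G: hit
pos 5: T: hit
pos 6: W: miss, frames (T G W)
pos 7: T: hit
pos 8: W: hit
pos 9: Q: miss, frames (T G W Q)
pos 10: F: miss, evict T, frames (G W Q F)
pos 11: W: hit
pos 12: T: miss, evict G, frames (W Q F T)
pos 13: M: miss, evict W, frames (Q F T M)
pos 14: T: hit
pos 15: W: miss, evict Q, frames (F T M W)
At position 15, page Q is evicted.

Q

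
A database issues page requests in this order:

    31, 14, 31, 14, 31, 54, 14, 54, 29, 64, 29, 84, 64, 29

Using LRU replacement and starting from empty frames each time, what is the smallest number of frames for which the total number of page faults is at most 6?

f=1: 14 faults
f=2: 9 faults
f=3: 6 faults
f=4: 6 faults
f=5: 6 faults
f=6: 6 faults
Smallest f with faults ≤ 6 is 3.

3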